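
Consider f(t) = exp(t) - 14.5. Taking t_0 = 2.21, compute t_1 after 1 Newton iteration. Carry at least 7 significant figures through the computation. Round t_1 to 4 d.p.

2.8007

f'(t) = exp(t)
t_0 = 2.210000: f = -5.384284, f' = 9.115716 → t_1 = 2.210000 - (-5.384284)/(9.115716) = 2.800659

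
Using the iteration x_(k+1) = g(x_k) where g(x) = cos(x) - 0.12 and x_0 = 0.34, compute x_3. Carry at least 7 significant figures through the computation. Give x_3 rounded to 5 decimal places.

x_1 = g(0.340000) = 0.822755
x_2 = g(0.822755) = 0.560205
x_3 = g(0.560205) = 0.727146

0.72715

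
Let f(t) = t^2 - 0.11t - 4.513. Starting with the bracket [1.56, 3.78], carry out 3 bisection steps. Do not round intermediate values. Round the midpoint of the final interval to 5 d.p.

2.25375

f(1.560000) = -2.251000, f(3.780000) = 9.359600 (opposite signs)
step 1: m = 2.670000, f(m) = 2.322200 > 0 → root in [1.560000, 2.670000]
step 2: m = 2.115000, f(m) = -0.272425 < 0 → root in [2.115000, 2.670000]
step 3: m = 2.392500, f(m) = 0.947881 > 0 → root in [2.115000, 2.392500]
Midpoint of [2.115000, 2.392500] = 2.253750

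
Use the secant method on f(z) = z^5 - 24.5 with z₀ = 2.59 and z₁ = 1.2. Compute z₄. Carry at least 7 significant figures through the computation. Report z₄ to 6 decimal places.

Secant update: z_(k+1) = z_k − f(z_k)·(z_k − z_(k-1))/(f(z_k) − f(z_(k-1))).
f(z_0) = 92.046389, f(z_1) = -22.011680
z_2 = 1.200000 - (-22.011680)·(1.200000 - 2.590000)/(-22.011680 - (92.046389)) = 1.468251; f(z_2) = -17.676580
z_3 = 1.468251 - (-17.676580)·(1.468251 - 1.200000)/(-17.676580 - (-22.011680)) = 2.562059; f(z_3) = 85.894132
z_4 = 2.562059 - (85.894132)·(2.562059 - 1.468251)/(85.894132 - (-17.676580)) = 1.654933; f(z_4) = -12.086262

1.654933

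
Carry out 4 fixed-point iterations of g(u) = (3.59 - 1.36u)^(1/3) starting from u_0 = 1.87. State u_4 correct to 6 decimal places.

u_1 = g(1.870000) = 1.015363
u_2 = g(1.015363) = 1.302384
u_3 = g(1.302384) = 1.220651
u_4 = g(1.220651) = 1.245029

1.245029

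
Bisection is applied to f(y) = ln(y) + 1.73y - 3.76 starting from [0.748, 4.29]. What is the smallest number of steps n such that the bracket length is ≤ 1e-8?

Initial width b − a = 4.29 − 0.748 = 3.542000.
After n steps the width is (b−a)/2^n; need (b−a)/2^n ≤ 1e-8.
So n ≥ log₂(3.542000/1e-8) = log₂(354200000.0000) ≈ 28.4000.
Hence n = 29.

29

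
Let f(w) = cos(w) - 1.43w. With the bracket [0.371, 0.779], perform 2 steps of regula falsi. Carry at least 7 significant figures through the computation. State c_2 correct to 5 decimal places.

False-position update: c = (a·f(b) − b·f(a))/(f(b) − f(a)); replace the endpoint whose sign matches f(c).
f(0.371000) = 0.401435, f(0.779000) = -0.402354
step 1: c = 0.574767, f(c) = 0.017402 > 0 → new bracket [0.574767, 0.779000]
step 2: c = 0.583234, f(c) = 0.000661 > 0 → new bracket [0.583234, 0.779000]

0.58323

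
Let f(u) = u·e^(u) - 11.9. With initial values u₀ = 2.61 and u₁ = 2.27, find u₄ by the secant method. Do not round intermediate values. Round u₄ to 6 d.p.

1.861316

f(u_0) = 23.593523, f(u_1) = 10.072240
u_2 = 2.270000 - (10.072240)·(2.270000 - 2.610000)/(10.072240 - (23.593523)) = 2.016728; f(u_2) = 3.253090
u_3 = 2.016728 - (3.253090)·(2.016728 - 2.270000)/(3.253090 - (10.072240)) = 1.895904; f(u_3) = 0.724003
u_4 = 1.895904 - (0.724003)·(1.895904 - 2.016728)/(0.724003 - (3.253090)) = 1.861316; f(u_4) = 0.072346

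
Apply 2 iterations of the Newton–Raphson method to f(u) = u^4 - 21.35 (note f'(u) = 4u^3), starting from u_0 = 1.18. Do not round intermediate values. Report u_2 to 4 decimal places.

3.1757

u_0 = 1.180000: f = -19.411222, f' = 6.572128 → u_1 = 1.180000 - (-19.411222)/(6.572128) = 4.133567
u_1 = 4.133567: f = 270.594330, f' = 282.510780 → u_2 = 4.133567 - (270.594330)/(282.510780) = 3.175748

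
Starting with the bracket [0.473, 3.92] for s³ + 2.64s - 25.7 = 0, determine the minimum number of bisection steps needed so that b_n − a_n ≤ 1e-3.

Initial width b − a = 3.92 − 0.473 = 3.447000.
After n steps the width is (b−a)/2^n; need (b−a)/2^n ≤ 1e-3.
So n ≥ log₂(3.447000/1e-3) = log₂(3447.0000) ≈ 11.7511.
Hence n = 12.

12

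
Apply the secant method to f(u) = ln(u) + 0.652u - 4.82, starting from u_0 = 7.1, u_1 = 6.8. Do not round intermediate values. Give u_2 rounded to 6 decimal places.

4.877009

Secant update: u_(k+1) = u_k − f(u_k)·(u_k − u_(k-1))/(f(u_k) − f(u_(k-1))).
f(u_0) = 1.769295, f(u_1) = 1.530523
u_2 = 6.800000 - (1.530523)·(6.800000 - 7.100000)/(1.530523 - (1.769295)) = 4.877009; f(u_2) = -0.055658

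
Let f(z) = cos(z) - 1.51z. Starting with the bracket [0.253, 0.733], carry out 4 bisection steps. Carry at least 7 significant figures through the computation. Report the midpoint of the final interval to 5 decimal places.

f(0.253000) = 0.586136, f(0.733000) = -0.363660 (opposite signs)
step 1: m = 0.493000, f(m) = 0.136487 > 0 → root in [0.493000, 0.733000]
step 2: m = 0.613000, f(m) = -0.107704 < 0 → root in [0.493000, 0.613000]
step 3: m = 0.553000, f(m) = 0.015923 > 0 → root in [0.553000, 0.613000]
step 4: m = 0.583000, f(m) = -0.045515 < 0 → root in [0.553000, 0.583000]
Midpoint of [0.553000, 0.583000] = 0.568000

0.56800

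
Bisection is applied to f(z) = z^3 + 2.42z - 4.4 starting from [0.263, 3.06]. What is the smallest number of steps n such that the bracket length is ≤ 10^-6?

Initial width b − a = 3.06 − 0.263 = 2.797000.
After n steps the width is (b−a)/2^n; need (b−a)/2^n ≤ 10^-6.
So n ≥ log₂(2.797000/10^-6) = log₂(2797000.0000) ≈ 21.4154.
Hence n = 22.

22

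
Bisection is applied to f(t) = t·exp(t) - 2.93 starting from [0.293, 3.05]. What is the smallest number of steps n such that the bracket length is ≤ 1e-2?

Initial width b − a = 3.05 − 0.293 = 2.757000.
After n steps the width is (b−a)/2^n; need (b−a)/2^n ≤ 1e-2.
So n ≥ log₂(2.757000/1e-2) = log₂(275.7000) ≈ 8.1070.
Hence n = 9.

9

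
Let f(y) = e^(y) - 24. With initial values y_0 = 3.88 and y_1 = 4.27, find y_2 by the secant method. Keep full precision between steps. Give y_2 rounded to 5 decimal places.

3.46760

f(y_0) = 24.424215, f(y_1) = 47.521636
y_2 = 4.270000 - (47.521636)·(4.270000 - 3.880000)/(47.521636 - (24.424215)) = 3.467597; f(y_2) = 8.059613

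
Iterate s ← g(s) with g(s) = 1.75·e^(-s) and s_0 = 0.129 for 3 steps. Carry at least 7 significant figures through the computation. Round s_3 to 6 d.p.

1.201745

s_1 = g(0.129000) = 1.538204
s_2 = g(1.538204) = 0.375841
s_3 = g(0.375841) = 1.201745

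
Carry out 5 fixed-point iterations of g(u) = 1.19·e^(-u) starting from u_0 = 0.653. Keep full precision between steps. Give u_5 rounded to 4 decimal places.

u_1 = g(0.653000) = 0.619374
u_2 = g(0.619374) = 0.640555
u_3 = g(0.640555) = 0.627130
u_4 = g(0.627130) = 0.635606
u_5 = g(0.635606) = 0.630241

0.6302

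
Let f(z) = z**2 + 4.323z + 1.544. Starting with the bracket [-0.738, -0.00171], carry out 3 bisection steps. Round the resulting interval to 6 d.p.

f(-0.738000) = -1.101730, f(-0.001710) = 1.536611 (opposite signs)
step 1: m = -0.369855, f(m) = 0.081910 > 0 → root in [-0.738000, -0.369855]
step 2: m = -0.553928, f(m) = -0.543793 < 0 → root in [-0.553928, -0.369855]
step 3: m = -0.461891, f(m) = -0.239412 < 0 → root in [-0.461891, -0.369855]

[-0.461891, -0.369855]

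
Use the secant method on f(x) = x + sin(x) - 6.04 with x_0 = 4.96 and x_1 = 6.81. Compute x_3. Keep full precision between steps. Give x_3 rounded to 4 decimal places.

f(x_0) = -2.049501, f(x_1) = 1.272782
x_2 = 6.810000 - (1.272782)·(6.810000 - 4.960000)/(1.272782 - (-2.049501)) = 6.101256; f(x_2) = -0.119671
x_3 = 6.101256 - (-0.119671)·(6.101256 - 6.810000)/(-0.119671 - (1.272782)) = 6.162167; f(x_3) = 0.001445

6.1622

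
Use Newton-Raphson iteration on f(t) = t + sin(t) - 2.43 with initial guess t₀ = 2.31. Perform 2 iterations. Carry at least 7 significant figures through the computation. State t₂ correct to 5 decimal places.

1.25626

f'(t) = 1 + cos(t)
t_0 = 2.310000: f = 0.619005, f' = 0.326300 → t_1 = 2.310000 - (0.619005)/(0.326300) = 0.412959
t_1 = 0.412959: f = -1.615720, f' = 1.915937 → t_2 = 0.412959 - (-1.615720)/(1.915937) = 1.256264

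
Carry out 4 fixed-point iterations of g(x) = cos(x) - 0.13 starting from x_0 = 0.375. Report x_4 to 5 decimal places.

0.62583

x_1 = g(0.375000) = 0.800508
x_2 = g(0.800508) = 0.566342
x_3 = g(0.566342) = 0.713869
x_4 = g(0.713869) = 0.625834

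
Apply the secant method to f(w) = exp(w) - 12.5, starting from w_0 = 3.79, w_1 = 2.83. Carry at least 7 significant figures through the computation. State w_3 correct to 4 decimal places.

2.5466

Secant update: w_(k+1) = w_k − f(w_k)·(w_k − w_(k-1))/(f(w_k) − f(w_(k-1))).
f(w_0) = 31.756400, f(w_1) = 4.445461
w_2 = 2.830000 - (4.445461)·(2.830000 - 3.790000)/(4.445461 - (31.756400)) = 2.673739; f(w_2) = 1.994057
w_3 = 2.673739 - (1.994057)·(2.673739 - 2.830000)/(1.994057 - (4.445461)) = 2.546630; f(w_3) = 0.264021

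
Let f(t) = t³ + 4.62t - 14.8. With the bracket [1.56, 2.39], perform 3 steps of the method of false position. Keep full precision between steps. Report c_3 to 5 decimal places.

f(1.560000) = -3.796384, f(2.390000) = 9.893719
step 1: c = 1.790166, f(c) = -0.792496 < 0 → new bracket [1.790166, 2.390000]
step 2: c = 1.834650, f(c) = -0.148591 < 0 → new bracket [1.834650, 2.390000]
step 3: c = 1.842867, f(c) = -0.027279 < 0 → new bracket [1.842867, 2.390000]

1.84287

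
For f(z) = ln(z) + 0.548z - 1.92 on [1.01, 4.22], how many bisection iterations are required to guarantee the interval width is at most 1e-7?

25

Initial width b − a = 4.22 − 1.01 = 3.210000.
After n steps the width is (b−a)/2^n; need (b−a)/2^n ≤ 1e-7.
So n ≥ log₂(3.210000/1e-7) = log₂(32100000.0000) ≈ 24.9361.
Hence n = 25.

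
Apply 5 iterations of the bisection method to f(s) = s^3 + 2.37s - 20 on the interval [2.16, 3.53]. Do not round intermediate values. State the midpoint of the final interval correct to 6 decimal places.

2.438281

f(2.160000) = -4.803104, f(3.530000) = 32.353077 (opposite signs)
step 1: m = 2.845000, f(m) = 9.770151 > 0 → root in [2.160000, 2.845000]
step 2: m = 2.502500, f(m) = 1.602847 > 0 → root in [2.160000, 2.502500]
step 3: m = 2.331250, f(m) = -1.805231 < 0 → root in [2.331250, 2.502500]
step 4: m = 2.416875, f(m) = -0.154351 < 0 → root in [2.416875, 2.502500]
step 5: m = 2.459688, f(m) = 0.710723 > 0 → root in [2.416875, 2.459688]
Midpoint of [2.416875, 2.459688] = 2.438281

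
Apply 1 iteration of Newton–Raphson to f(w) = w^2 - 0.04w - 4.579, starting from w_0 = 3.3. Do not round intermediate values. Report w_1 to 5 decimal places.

Newton update: w ← w − f(w)/f'(w).
f'(w) = 2w - 0.04
w_0 = 3.300000: f = 6.179000, f' = 6.560000 → w_1 = 3.300000 - (6.179000)/(6.560000) = 2.358079

2.35808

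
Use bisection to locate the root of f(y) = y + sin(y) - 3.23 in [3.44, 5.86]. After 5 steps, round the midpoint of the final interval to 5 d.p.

f(3.440000) = -0.083998, f(5.860000) = 2.219333 (opposite signs)
step 1: m = 4.650000, f(m) = 0.421946 > 0 → root in [3.440000, 4.650000]
step 2: m = 4.045000, f(m) = 0.029560 > 0 → root in [3.440000, 4.045000]
step 3: m = 3.742500, f(m) = -0.052891 < 0 → root in [3.742500, 4.045000]
step 4: m = 3.893750, f(m) = -0.019466 < 0 → root in [3.893750, 4.045000]
step 5: m = 3.969375, f(m) = 0.002942 > 0 → root in [3.893750, 3.969375]
Midpoint of [3.893750, 3.969375] = 3.931563

3.93156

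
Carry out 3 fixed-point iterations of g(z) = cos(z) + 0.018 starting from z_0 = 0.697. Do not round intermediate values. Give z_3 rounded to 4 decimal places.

z_1 = g(0.697000) = 0.784771
z_2 = g(0.784771) = 0.725550
z_3 = g(0.725550) = 0.766135

0.7661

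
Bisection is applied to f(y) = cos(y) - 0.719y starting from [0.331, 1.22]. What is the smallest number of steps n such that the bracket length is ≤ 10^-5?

Initial width b − a = 1.22 − 0.331 = 0.889000.
After n steps the width is (b−a)/2^n; need (b−a)/2^n ≤ 10^-5.
So n ≥ log₂(0.889000/10^-5) = log₂(88900.0000) ≈ 16.4399.
Hence n = 17.

17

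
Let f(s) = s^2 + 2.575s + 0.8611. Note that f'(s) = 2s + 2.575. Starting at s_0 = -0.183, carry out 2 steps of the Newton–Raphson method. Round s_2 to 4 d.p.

s_0 = -0.183000: f = 0.423364, f' = 2.209000 → s_1 = -0.183000 - (0.423364)/(2.209000) = -0.374654
s_1 = -0.374654: f = 0.036731, f' = 1.825692 → s_2 = -0.374654 - (0.036731)/(1.825692) = -0.394773

-0.3948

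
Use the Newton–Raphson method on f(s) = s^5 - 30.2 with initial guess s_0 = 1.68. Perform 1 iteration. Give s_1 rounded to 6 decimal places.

2.102228

f'(s) = 5s^4
s_0 = 1.680000: f = -16.817218, f' = 39.829709 → s_1 = 1.680000 - (-16.817218)/(39.829709) = 2.102228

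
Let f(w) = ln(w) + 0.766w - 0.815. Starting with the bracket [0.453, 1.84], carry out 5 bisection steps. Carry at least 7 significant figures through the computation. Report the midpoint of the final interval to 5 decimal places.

f(0.453000) = -1.259865, f(1.840000) = 1.204206 (opposite signs)
step 1: m = 1.146500, f(m) = 0.199933 > 0 → root in [0.453000, 1.146500]
step 2: m = 0.799750, f(m) = -0.425848 < 0 → root in [0.799750, 1.146500]
step 3: m = 0.973125, f(m) = -0.096829 < 0 → root in [0.973125, 1.146500]
step 4: m = 1.059813, f(m) = 0.054908 > 0 → root in [0.973125, 1.059813]
step 5: m = 1.016469, f(m) = -0.020050 < 0 → root in [1.016469, 1.059813]
Midpoint of [1.016469, 1.059813] = 1.038141

1.03814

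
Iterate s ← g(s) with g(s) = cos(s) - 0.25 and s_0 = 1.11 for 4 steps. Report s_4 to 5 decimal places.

0.63024

s_1 = g(1.110000) = 0.194662
s_2 = g(0.194662) = 0.731113
s_3 = g(0.731113) = 0.494432
s_4 = g(0.494432) = 0.630239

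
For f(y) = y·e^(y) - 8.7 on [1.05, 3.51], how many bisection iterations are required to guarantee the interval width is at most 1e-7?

25

Initial width b − a = 3.51 − 1.05 = 2.460000.
After n steps the width is (b−a)/2^n; need (b−a)/2^n ≤ 1e-7.
So n ≥ log₂(2.460000/1e-7) = log₂(24600000.0000) ≈ 24.5522.
Hence n = 25.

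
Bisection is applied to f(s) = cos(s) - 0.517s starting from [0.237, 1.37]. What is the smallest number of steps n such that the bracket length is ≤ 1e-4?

14

Initial width b − a = 1.37 − 0.237 = 1.133000.
After n steps the width is (b−a)/2^n; need (b−a)/2^n ≤ 1e-4.
So n ≥ log₂(1.133000/1e-4) = log₂(11330.0000) ≈ 13.4679.
Hence n = 14.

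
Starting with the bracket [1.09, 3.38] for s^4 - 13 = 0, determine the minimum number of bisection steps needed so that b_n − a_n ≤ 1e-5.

18

Initial width b − a = 3.38 − 1.09 = 2.290000.
After n steps the width is (b−a)/2^n; need (b−a)/2^n ≤ 1e-5.
So n ≥ log₂(2.290000/1e-5) = log₂(229000.0000) ≈ 17.8050.
Hence n = 18.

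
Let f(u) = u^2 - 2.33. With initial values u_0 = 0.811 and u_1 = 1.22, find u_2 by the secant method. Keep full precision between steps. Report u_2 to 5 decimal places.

Secant update: u_(k+1) = u_k − f(u_k)·(u_k − u_(k-1))/(f(u_k) − f(u_(k-1))).
f(u_0) = -1.672279, f(u_1) = -0.841600
u_2 = 1.220000 - (-0.841600)·(1.220000 - 0.811000)/(-0.841600 - (-1.672279)) = 1.634377; f(u_2) = 0.341189

1.63438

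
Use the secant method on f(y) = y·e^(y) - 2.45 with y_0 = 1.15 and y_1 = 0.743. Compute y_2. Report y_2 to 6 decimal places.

0.917608

f(y_0) = 1.181922, f(y_1) = -0.888041
y_2 = 0.743000 - (-0.888041)·(0.743000 - 1.150000)/(-0.888041 - (1.181922)) = 0.917608; f(y_2) = -0.152955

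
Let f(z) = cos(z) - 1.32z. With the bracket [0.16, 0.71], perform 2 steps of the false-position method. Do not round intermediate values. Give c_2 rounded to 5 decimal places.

0.61742

False-position update: c = (a·f(b) − b·f(a))/(f(b) − f(a)); replace the endpoint whose sign matches f(c).
f(0.160000) = 0.776027, f(0.710000) = -0.178838
step 1: c = 0.606990, f(c) = 0.020142 > 0 → new bracket [0.606990, 0.710000]
step 2: c = 0.617417, f(c) = 0.000386 > 0 → new bracket [0.617417, 0.710000]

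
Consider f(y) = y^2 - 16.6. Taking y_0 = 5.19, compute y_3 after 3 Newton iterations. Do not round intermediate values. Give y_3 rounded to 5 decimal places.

Newton update: y ← y − f(y)/f'(y).
f'(y) = 2y
y_0 = 5.190000: f = 10.336100, f' = 10.380000 → y_1 = 5.190000 - (10.336100)/(10.380000) = 4.194229
y_1 = 4.194229: f = 0.991559, f' = 8.388459 → y_2 = 4.194229 - (0.991559)/(8.388459) = 4.076024
y_2 = 4.076024: f = 0.013972, f' = 8.152048 → y_3 = 4.076024 - (0.013972)/(8.152048) = 4.074310

4.07431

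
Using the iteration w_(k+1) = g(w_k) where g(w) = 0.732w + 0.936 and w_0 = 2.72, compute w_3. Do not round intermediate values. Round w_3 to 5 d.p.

w_1 = g(2.720000) = 2.927040
w_2 = g(2.927040) = 3.078593
w_3 = g(3.078593) = 3.189530

3.18953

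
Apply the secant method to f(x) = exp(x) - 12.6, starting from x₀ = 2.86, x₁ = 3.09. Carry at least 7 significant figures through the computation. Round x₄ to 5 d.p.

f(x_0) = 4.861527, f(x_1) = 9.377078
x_2 = 3.090000 - (9.377078)·(3.090000 - 2.860000)/(9.377078 - (4.861527)) = 2.612378; f(x_2) = 1.031424
x_3 = 2.612378 - (1.031424)·(2.612378 - 3.090000)/(1.031424 - (9.377078)) = 2.553349; f(x_3) = 0.250070
x_4 = 2.553349 - (0.250070)·(2.553349 - 2.612378)/(0.250070 - (1.031424)) = 2.534457; f(x_4) = 0.009587

2.53446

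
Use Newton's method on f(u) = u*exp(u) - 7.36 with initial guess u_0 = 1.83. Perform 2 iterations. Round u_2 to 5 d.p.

f'(u) = (u+1)*exp(u)
u_0 = 1.830000: f = 4.048013, f' = 17.641899 → u_1 = 1.830000 - (4.048013)/(17.641899) = 1.600546
u_1 = 1.600546: f = 0.571880, f' = 12.887615 → u_2 = 1.600546 - (0.571880)/(12.887615) = 1.556171

1.55617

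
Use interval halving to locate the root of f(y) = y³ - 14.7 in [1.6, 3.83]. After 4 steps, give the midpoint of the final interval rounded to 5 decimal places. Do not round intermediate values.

2.50594

f(1.600000) = -10.604000, f(3.830000) = 41.481887 (opposite signs)
step 1: m = 2.715000, f(m) = 5.312876 > 0 → root in [1.600000, 2.715000]
step 2: m = 2.157500, f(m) = -4.657256 < 0 → root in [2.157500, 2.715000]
step 3: m = 2.436250, f(m) = -0.240091 < 0 → root in [2.436250, 2.715000]
step 4: m = 2.575625, f(m) = 2.386295 > 0 → root in [2.436250, 2.575625]
Midpoint of [2.436250, 2.575625] = 2.505937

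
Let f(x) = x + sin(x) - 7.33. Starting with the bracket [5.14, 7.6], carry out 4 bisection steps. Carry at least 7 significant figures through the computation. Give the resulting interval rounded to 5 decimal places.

f(5.140000) = -3.099959, f(7.600000) = 1.237920 (opposite signs)
step 1: m = 6.370000, f(m) = -0.873294 < 0 → root in [6.370000, 7.600000]
step 2: m = 6.985000, f(m) = 0.300605 > 0 → root in [6.370000, 6.985000]
step 3: m = 6.677500, f(m) = -0.268324 < 0 → root in [6.677500, 6.985000]
step 4: m = 6.831250, f(m) = 0.022286 > 0 → root in [6.677500, 6.831250]

[6.67750, 6.83125]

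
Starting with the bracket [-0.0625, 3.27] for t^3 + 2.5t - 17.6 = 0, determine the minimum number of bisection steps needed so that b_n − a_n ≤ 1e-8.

Initial width b − a = 3.27 − -0.0625 = 3.332500.
After n steps the width is (b−a)/2^n; need (b−a)/2^n ≤ 1e-8.
So n ≥ log₂(3.332500/1e-8) = log₂(333250000.0000) ≈ 28.3120.
Hence n = 29.

29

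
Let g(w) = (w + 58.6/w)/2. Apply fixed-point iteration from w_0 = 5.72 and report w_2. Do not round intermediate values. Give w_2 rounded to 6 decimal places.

7.661774

w_1 = g(5.720000) = 7.982378
w_2 = g(7.982378) = 7.661774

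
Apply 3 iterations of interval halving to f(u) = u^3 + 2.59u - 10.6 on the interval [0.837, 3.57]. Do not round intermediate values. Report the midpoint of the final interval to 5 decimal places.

1.69106

f(0.837000) = -7.845794, f(3.570000) = 44.145593 (opposite signs)
step 1: m = 2.203500, f(m) = 5.805966 > 0 → root in [0.837000, 2.203500]
step 2: m = 1.520250, f(m) = -3.149011 < 0 → root in [1.520250, 2.203500]
step 3: m = 1.861875, f(m) = 0.676592 > 0 → root in [1.520250, 1.861875]
Midpoint of [1.520250, 1.861875] = 1.691062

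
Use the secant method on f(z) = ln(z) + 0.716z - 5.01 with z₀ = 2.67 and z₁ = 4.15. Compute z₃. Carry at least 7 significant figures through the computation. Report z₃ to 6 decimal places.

f(z_0) = -2.116202, f(z_1) = -0.615492
z_2 = 4.150000 - (-0.615492)·(4.150000 - 2.670000)/(-0.615492 - (-2.116202)) = 4.756998; f(z_2) = -0.044373
z_3 = 4.756998 - (-0.044373)·(4.756998 - 4.150000)/(-0.044373 - (-0.615492)) = 4.804158; f(z_3) = -0.000741

4.804158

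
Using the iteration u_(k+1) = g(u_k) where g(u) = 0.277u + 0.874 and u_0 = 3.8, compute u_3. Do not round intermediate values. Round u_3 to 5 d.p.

1.26392

u_1 = g(3.800000) = 1.926600
u_2 = g(1.926600) = 1.407668
u_3 = g(1.407668) = 1.263924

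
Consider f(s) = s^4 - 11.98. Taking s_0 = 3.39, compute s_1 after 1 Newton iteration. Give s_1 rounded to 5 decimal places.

f'(s) = 4s^3
s_0 = 3.390000: f = 120.088362, f' = 155.832876 → s_1 = 3.390000 - (120.088362)/(155.832876) = 2.619377

2.61938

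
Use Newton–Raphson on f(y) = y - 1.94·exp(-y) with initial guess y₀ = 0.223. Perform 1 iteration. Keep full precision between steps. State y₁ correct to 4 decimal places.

f'(y) = 1 + 1.94·exp(-y)
y_0 = 0.223000: f = -1.329223, f' = 2.552223 → y_1 = 0.223000 - (-1.329223)/(2.552223) = 0.743810

0.7438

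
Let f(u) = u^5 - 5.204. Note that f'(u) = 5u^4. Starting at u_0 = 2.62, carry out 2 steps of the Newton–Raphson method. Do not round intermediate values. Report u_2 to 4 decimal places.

u_0 = 2.620000: f = 118.250367, f' = 235.599937 → u_1 = 2.620000 - (118.250367)/(235.599937) = 2.118088
u_1 = 2.118088: f = 37.426487, f' = 100.634349 → u_2 = 2.118088 - (37.426487)/(100.634349) = 1.746183

1.7462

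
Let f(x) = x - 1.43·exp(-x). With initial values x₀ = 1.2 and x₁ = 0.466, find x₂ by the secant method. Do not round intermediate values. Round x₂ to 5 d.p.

f(x_0) = 0.769292, f(x_1) = -0.431335
x_2 = 0.466000 - (-0.431335)·(0.466000 - 1.200000)/(-0.431335 - (0.769292)) = 0.729696; f(x_2) = 0.040356

0.72970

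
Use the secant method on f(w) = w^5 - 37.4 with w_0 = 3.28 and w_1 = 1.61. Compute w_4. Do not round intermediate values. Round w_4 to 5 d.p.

f(w_0) = 342.237599, f(w_1) = -26.582438
w_2 = 1.610000 - (-26.582438)·(1.610000 - 3.280000)/(-26.582438 - (342.237599)) = 1.730364; f(w_2) = -21.887299
w_3 = 1.730364 - (-21.887299)·(1.730364 - 1.610000)/(-21.887299 - (-26.582438)) = 2.291464; f(w_3) = 25.777949
w_4 = 2.291464 - (25.777949)·(2.291464 - 1.730364)/(25.777949 - (-21.887299)) = 1.988014; f(w_4) = -6.347421

1.98801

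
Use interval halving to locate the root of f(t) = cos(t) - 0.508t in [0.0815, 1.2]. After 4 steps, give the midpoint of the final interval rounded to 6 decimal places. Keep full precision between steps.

1.025234

f(0.081500) = 0.955279, f(1.200000) = -0.247242 (opposite signs)
step 1: m = 0.640750, f(m) = 0.476147 > 0 → root in [0.640750, 1.200000]
step 2: m = 0.920375, f(m) = 0.137971 > 0 → root in [0.920375, 1.200000]
step 3: m = 1.060188, f(m) = -0.049867 < 0 → root in [0.920375, 1.060188]
step 4: m = 0.990281, f(m) = 0.045392 > 0 → root in [0.990281, 1.060188]
Midpoint of [0.990281, 1.060188] = 1.025234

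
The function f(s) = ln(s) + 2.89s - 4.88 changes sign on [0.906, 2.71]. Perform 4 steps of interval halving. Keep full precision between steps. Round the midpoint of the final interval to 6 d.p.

f(0.906000) = -2.360376, f(2.710000) = 3.948849 (opposite signs)
step 1: m = 1.808000, f(m) = 0.937341 > 0 → root in [0.906000, 1.808000]
step 2: m = 1.357000, f(m) = -0.652994 < 0 → root in [1.357000, 1.808000]
step 3: m = 1.582500, f(m) = 0.152431 > 0 → root in [1.357000, 1.582500]
step 4: m = 1.469750, f(m) = -0.247330 < 0 → root in [1.469750, 1.582500]
Midpoint of [1.469750, 1.582500] = 1.526125

1.526125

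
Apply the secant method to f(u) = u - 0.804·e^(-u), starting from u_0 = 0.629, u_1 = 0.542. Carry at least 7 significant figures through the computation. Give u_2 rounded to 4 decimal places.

0.4906

Secant update: u_(k+1) = u_k − f(u_k)·(u_k − u_(k-1))/(f(u_k) − f(u_(k-1))).
f(u_0) = 0.200368, f(u_1) = 0.074407
u_2 = 0.542000 - (0.074407)·(0.542000 - 0.629000)/(0.074407 - (0.200368)) = 0.490608; f(u_2) = -0.001644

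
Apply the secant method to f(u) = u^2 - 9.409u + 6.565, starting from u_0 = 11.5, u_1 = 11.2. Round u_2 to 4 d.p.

f(u_0) = 30.611500, f(u_1) = 26.624200
u_2 = 11.200000 - (26.624200)·(11.200000 - 11.500000)/(26.624200 - (30.611500)) = 9.196825; f(u_2) = 4.613663

9.1968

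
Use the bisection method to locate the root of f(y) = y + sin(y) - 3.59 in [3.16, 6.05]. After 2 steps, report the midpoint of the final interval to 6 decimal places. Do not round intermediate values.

4.243750

f(3.160000) = -0.448406, f(6.050000) = 2.228922 (opposite signs)
step 1: m = 4.605000, f(m) = 0.020761 > 0 → root in [3.160000, 4.605000]
step 2: m = 3.882500, f(m) = -0.382458 < 0 → root in [3.882500, 4.605000]
Midpoint of [3.882500, 4.605000] = 4.243750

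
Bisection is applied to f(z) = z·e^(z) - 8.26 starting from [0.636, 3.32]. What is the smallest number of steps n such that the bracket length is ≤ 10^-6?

Initial width b − a = 3.32 − 0.636 = 2.684000.
After n steps the width is (b−a)/2^n; need (b−a)/2^n ≤ 10^-6.
So n ≥ log₂(2.684000/10^-6) = log₂(2684000.0000) ≈ 21.3560.
Hence n = 22.

22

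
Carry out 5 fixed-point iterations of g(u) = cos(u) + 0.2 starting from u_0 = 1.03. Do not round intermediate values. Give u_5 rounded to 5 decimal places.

u_1 = g(1.030000) = 0.714819
u_2 = g(0.714819) = 0.955212
u_3 = g(0.955212) = 0.777436
u_4 = g(0.777436) = 0.912715
u_5 = g(0.912715) = 0.811600

0.81160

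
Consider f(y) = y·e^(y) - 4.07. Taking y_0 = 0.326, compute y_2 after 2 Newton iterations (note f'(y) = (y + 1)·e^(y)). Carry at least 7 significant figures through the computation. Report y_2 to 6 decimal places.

1.723431

y_0 = 0.326000: f = -3.618355, f' = 1.837061 → y_1 = 0.326000 - (-3.618355)/(1.837061) = 2.295643
y_1 = 2.295643: f = 18.727628, f' = 32.728452 → y_2 = 2.295643 - (18.727628)/(32.728452) = 1.723431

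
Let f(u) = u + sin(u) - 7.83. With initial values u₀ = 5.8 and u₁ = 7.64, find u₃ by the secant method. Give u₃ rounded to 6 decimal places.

7.084736

Secant update: u_(k+1) = u_k − f(u_k)·(u_k − u_(k-1))/(f(u_k) − f(u_(k-1))).
f(u_0) = -2.494602, f(u_1) = 0.787193
u_2 = 7.640000 - (0.787193)·(7.640000 - 5.800000)/(0.787193 - (-2.494602)) = 7.198645; f(u_2) = 0.161488
u_3 = 7.198645 - (0.161488)·(7.198645 - 7.640000)/(0.161488 - (0.787193)) = 7.084736; f(u_3) = -0.026828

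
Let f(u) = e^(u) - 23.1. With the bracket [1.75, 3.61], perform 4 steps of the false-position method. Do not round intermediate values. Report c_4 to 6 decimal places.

False-position update: c = (a·f(b) − b·f(a))/(f(b) − f(a)); replace the endpoint whose sign matches f(c).
f(1.750000) = -17.345397, f(3.610000) = 13.866053
step 1: c = 2.783673, f(c) = -6.921662 < 0 → new bracket [2.783673, 3.610000]
step 2: c = 3.058814, f(c) = -1.797716 < 0 → new bracket [3.058814, 3.610000]
step 3: c = 3.122073, f(c) = -0.406618 < 0 → new bracket [3.122073, 3.610000]
step 4: c = 3.135974, f(c) = -0.088962 < 0 → new bracket [3.135974, 3.610000]

3.135974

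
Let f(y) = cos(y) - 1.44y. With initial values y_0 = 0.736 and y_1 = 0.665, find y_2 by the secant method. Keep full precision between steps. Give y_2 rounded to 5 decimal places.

f(y_0) = -0.318680, f(y_1) = -0.170683
y_2 = 0.665000 - (-0.170683)·(0.665000 - 0.736000)/(-0.170683 - (-0.318680)) = 0.583117; f(y_2) = -0.004937

0.58312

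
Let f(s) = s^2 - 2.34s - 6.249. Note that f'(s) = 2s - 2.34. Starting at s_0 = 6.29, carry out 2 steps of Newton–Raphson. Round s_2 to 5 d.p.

3.97482

s_0 = 6.290000: f = 18.596500, f' = 10.240000 → s_1 = 6.290000 - (18.596500)/(10.240000) = 4.473936
s_1 = 4.473936: f = 3.298090, f' = 6.607871 → s_2 = 4.473936 - (3.298090)/(6.607871) = 3.974820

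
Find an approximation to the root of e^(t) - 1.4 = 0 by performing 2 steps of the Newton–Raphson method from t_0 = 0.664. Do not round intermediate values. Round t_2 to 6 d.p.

0.337617

f'(t) = e^(t)
t_0 = 0.664000: f = 0.542547, f' = 1.942547 → t_1 = 0.664000 - (0.542547)/(1.942547) = 0.384703
t_1 = 0.384703: f = 0.069178, f' = 1.469178 → t_2 = 0.384703 - (0.069178)/(1.469178) = 0.337617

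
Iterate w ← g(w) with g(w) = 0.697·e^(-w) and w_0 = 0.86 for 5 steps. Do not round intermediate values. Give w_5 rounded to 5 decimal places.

0.43985

w_1 = g(0.860000) = 0.294944
w_2 = g(0.294944) = 0.518968
w_3 = g(0.518968) = 0.414809
w_4 = g(0.414809) = 0.460345
w_5 = g(0.460345) = 0.439853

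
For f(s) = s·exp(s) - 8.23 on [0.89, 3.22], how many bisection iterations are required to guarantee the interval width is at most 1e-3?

12

Initial width b − a = 3.22 − 0.89 = 2.330000.
After n steps the width is (b−a)/2^n; need (b−a)/2^n ≤ 1e-3.
So n ≥ log₂(2.330000/1e-3) = log₂(2330.0000) ≈ 11.1861.
Hence n = 12.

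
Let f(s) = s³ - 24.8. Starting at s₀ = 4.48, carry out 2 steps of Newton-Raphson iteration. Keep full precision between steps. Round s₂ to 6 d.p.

f'(s) = 3s²
s_0 = 4.480000: f = 65.115392, f' = 60.211200 → s_1 = 4.480000 - (65.115392)/(60.211200) = 3.398550
s_1 = 3.398550: f = 14.453741, f' = 34.650430 → s_2 = 3.398550 - (14.453741)/(34.650430) = 2.981420

2.981420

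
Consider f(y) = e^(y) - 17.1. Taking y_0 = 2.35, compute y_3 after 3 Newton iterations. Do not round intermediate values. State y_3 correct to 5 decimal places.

f'(y) = e^(y)
y_0 = 2.350000: f = -6.614430, f' = 10.485570 → y_1 = 2.350000 - (-6.614430)/(10.485570) = 2.980813
y_1 = 2.980813: f = 2.603823, f' = 19.703823 → y_2 = 2.980813 - (2.603823)/(19.703823) = 2.848665
y_2 = 2.848665: f = 0.164711, f' = 17.264711 → y_3 = 2.848665 - (0.164711)/(17.264711) = 2.839124

2.83912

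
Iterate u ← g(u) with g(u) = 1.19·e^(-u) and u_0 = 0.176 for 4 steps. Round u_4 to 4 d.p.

0.5524

u_1 = g(0.176000) = 0.997955
u_2 = g(0.997955) = 0.438673
u_3 = g(0.438673) = 0.767421
u_4 = g(0.767421) = 0.552408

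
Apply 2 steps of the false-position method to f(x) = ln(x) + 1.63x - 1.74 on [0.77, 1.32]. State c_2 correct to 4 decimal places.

1.0429

f(0.770000) = -0.746265, f(1.320000) = 0.689232
step 1: c = 1.055926, f(c) = 0.035577 > 0 → new bracket [0.770000, 1.055926]
step 2: c = 1.042915, f(c) = 0.001971 > 0 → new bracket [0.770000, 1.042915]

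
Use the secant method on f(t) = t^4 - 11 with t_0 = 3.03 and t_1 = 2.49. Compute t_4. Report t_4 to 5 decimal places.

Secant update: t_(k+1) = t_k − f(t_k)·(t_k − t_(k-1))/(f(t_k) − f(t_(k-1))).
f(t_0) = 73.288925, f(t_1) = 27.441240
t_2 = 2.490000 - (27.441240)·(2.490000 - 3.030000)/(27.441240 - (73.288925)) = 2.166794; f(t_2) = 11.042969
t_3 = 2.166794 - (11.042969)·(2.166794 - 2.490000)/(11.042969 - (27.441240)) = 1.949139; f(t_3) = 3.433483
t_4 = 1.949139 - (3.433483)·(1.949139 - 2.166794)/(3.433483 - (11.042969)) = 1.850931; f(t_4) = 0.737097

1.85093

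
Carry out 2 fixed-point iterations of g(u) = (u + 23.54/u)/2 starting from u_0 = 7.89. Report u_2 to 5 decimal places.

4.88327

u_1 = g(7.890000) = 5.436762
u_2 = g(5.436762) = 4.883273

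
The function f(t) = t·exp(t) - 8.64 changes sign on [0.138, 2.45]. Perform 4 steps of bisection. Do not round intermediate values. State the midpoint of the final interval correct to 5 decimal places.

1.65525

f(0.138000) = -8.481579, f(2.450000) = 19.751449 (opposite signs)
step 1: m = 1.294000, f(m) = -3.920333 < 0 → root in [1.294000, 2.450000]
step 2: m = 1.872000, f(m) = 3.530407 > 0 → root in [1.294000, 1.872000]
step 3: m = 1.583000, f(m) = -0.931514 < 0 → root in [1.583000, 1.872000]
step 4: m = 1.727500, f(m) = 1.079899 > 0 → root in [1.583000, 1.727500]
Midpoint of [1.583000, 1.727500] = 1.655250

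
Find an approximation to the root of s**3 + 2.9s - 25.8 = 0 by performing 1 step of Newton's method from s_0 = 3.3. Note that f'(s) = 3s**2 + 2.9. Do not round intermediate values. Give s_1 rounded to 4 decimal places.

2.7460

s_0 = 3.300000: f = 19.707000, f' = 35.570000 → s_1 = 3.300000 - (19.707000)/(35.570000) = 2.745966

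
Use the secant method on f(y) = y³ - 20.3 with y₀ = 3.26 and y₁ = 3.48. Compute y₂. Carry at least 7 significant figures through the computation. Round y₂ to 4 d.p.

f(y_0) = 14.345976, f(y_1) = 21.844192
y_2 = 3.480000 - (21.844192)·(3.480000 - 3.260000)/(21.844192 - (14.345976)) = 2.839085; f(y_2) = 2.584161

2.8391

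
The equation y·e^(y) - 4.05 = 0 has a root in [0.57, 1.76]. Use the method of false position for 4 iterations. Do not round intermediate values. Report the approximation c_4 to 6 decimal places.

f(0.570000) = -3.042088, f(1.760000) = 6.179890
step 1: c = 0.962550, f(c) = -1.529695 < 0 → new bracket [0.962550, 1.760000]
step 2: c = 1.120776, f(c) = -0.612321 < 0 → new bracket [1.120776, 1.760000]
step 3: c = 1.178402, f(c) = -0.221163 < 0 → new bracket [1.178402, 1.760000]
step 4: c = 1.198497, f(c) = -0.076828 < 0 → new bracket [1.198497, 1.760000]

1.198497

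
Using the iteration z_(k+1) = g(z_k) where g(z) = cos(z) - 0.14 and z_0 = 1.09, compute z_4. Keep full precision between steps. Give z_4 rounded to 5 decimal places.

0.71220

z_1 = g(1.090000) = 0.322485
z_2 = g(0.322485) = 0.808451
z_3 = g(0.808451) = 0.550620
z_4 = g(0.550620) = 0.712200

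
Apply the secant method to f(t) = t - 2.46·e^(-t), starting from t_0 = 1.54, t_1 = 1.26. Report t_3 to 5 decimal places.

f(t_0) = 1.012622, f(t_1) = 0.562211
t_2 = 1.260000 - (0.562211)·(1.260000 - 1.540000)/(0.562211 - (1.012622)) = 0.910499; f(t_2) = -0.079216
t_3 = 0.910499 - (-0.079216)·(0.910499 - 1.260000)/(-0.079216 - (0.562211)) = 0.953663; f(t_3) = 0.005758

0.95366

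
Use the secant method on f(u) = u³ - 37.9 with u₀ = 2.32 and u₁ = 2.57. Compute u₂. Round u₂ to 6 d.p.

3.735780

f(u_0) = -25.412832, f(u_1) = -20.925407
u_2 = 2.570000 - (-20.925407)·(2.570000 - 2.320000)/(-20.925407 - (-25.412832)) = 3.735780; f(u_2) = 14.236754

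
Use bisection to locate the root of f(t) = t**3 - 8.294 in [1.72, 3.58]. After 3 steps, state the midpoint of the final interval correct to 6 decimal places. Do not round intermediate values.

2.068750

f(1.720000) = -3.205552, f(3.580000) = 37.588712 (opposite signs)
step 1: m = 2.650000, f(m) = 10.315625 > 0 → root in [1.720000, 2.650000]
step 2: m = 2.185000, f(m) = 2.137682 > 0 → root in [1.720000, 2.185000]
step 3: m = 1.952500, f(m) = -0.850570 < 0 → root in [1.952500, 2.185000]
Midpoint of [1.952500, 2.185000] = 2.068750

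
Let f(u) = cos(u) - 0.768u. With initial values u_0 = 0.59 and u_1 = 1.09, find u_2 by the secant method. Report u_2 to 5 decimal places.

0.84106

Secant update: u_(k+1) = u_k − f(u_k)·(u_k − u_(k-1))/(f(u_k) − f(u_(k-1))).
f(u_0) = 0.377821, f(u_1) = -0.374635
u_2 = 1.090000 - (-0.374635)·(1.090000 - 0.590000)/(-0.374635 - (0.377821)) = 0.841059; f(u_2) = 0.020741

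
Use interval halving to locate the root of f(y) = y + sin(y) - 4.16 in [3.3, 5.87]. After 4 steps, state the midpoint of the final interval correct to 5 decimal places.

5.14719

f(3.300000) = -1.017746, f(5.870000) = 1.308471 (opposite signs)
step 1: m = 4.585000, f(m) = -0.566897 < 0 → root in [4.585000, 5.870000]
step 2: m = 5.227500, f(m) = 0.197262 > 0 → root in [4.585000, 5.227500]
step 3: m = 4.906250, f(m) = -0.235018 < 0 → root in [4.906250, 5.227500]
step 4: m = 5.066875, f(m) = -0.030950 < 0 → root in [5.066875, 5.227500]
Midpoint of [5.066875, 5.227500] = 5.147187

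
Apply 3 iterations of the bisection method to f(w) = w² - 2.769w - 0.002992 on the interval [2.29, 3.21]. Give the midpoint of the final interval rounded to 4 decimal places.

2.8075

f(2.290000) = -1.099902, f(3.210000) = 1.412618 (opposite signs)
step 1: m = 2.750000, f(m) = -0.055242 < 0 → root in [2.750000, 3.210000]
step 2: m = 2.980000, f(m) = 0.625788 > 0 → root in [2.750000, 2.980000]
step 3: m = 2.865000, f(m) = 0.272048 > 0 → root in [2.750000, 2.865000]
Midpoint of [2.750000, 2.865000] = 2.807500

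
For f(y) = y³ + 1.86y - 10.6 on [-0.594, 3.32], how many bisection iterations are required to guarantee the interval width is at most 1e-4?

Initial width b − a = 3.32 − -0.594 = 3.914000.
After n steps the width is (b−a)/2^n; need (b−a)/2^n ≤ 1e-4.
So n ≥ log₂(3.914000/1e-4) = log₂(39140.0000) ≈ 15.2564.
Hence n = 16.

16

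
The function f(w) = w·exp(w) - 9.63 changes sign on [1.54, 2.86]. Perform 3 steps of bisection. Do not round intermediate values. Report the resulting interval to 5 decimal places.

f(1.540000) = -2.446531, f(2.860000) = 40.309967 (opposite signs)
step 1: m = 2.200000, f(m) = 10.225030 > 0 → root in [1.540000, 2.200000]
step 2: m = 1.870000, f(m) = 2.503114 > 0 → root in [1.540000, 1.870000]
step 3: m = 1.705000, f(m) = -0.250137 < 0 → root in [1.705000, 1.870000]

[1.70500, 1.87000]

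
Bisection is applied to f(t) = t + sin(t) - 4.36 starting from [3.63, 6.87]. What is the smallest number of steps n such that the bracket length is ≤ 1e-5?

Initial width b − a = 6.87 − 3.63 = 3.240000.
After n steps the width is (b−a)/2^n; need (b−a)/2^n ≤ 1e-5.
So n ≥ log₂(3.240000/1e-5) = log₂(324000.0000) ≈ 18.3056.
Hence n = 19.

19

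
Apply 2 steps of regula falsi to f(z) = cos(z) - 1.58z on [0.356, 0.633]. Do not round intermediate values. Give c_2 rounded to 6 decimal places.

0.542088

f(0.356000) = 0.374818, f(0.633000) = -0.193884
step 1: c = 0.538564, f(c) = 0.007514 > 0 → new bracket [0.538564, 0.633000]
step 2: c = 0.542088, f(c) = 0.000135 > 0 → new bracket [0.542088, 0.633000]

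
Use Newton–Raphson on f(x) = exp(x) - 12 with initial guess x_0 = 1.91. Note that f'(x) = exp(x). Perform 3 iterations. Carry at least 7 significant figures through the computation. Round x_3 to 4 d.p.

Newton update: x ← x − f(x)/f'(x).
x_0 = 1.910000: f = -5.246911, f' = 6.753089 → x_1 = 1.910000 - (-5.246911)/(6.753089) = 2.686965
x_1 = 2.686965: f = 2.687028, f' = 14.687028 → x_2 = 2.686965 - (2.687028)/(14.687028) = 2.504012
x_2 = 2.504012: f = 0.231471, f' = 12.231471 → x_3 = 2.504012 - (0.231471)/(12.231471) = 2.485088

2.4851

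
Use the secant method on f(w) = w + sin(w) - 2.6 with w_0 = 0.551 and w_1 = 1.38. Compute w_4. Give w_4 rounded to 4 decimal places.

1.6002

Secant update: w_(k+1) = w_k − f(w_k)·(w_k − w_(k-1))/(f(w_k) − f(w_(k-1))).
f(w_0) = -1.525461, f(w_1) = -0.238146
w_2 = 1.380000 - (-0.238146)·(1.380000 - 0.551000)/(-0.238146 - (-1.525461)) = 1.533361; f(w_2) = -0.067340
w_3 = 1.533361 - (-0.067340)·(1.533361 - 1.380000)/(-0.067340 - (-0.238146)) = 1.593823; f(w_3) = -0.006442
w_4 = 1.593823 - (-0.006442)·(1.593823 - 1.533361)/(-0.006442 - (-0.067340)) = 1.600219; f(w_4) = -0.000214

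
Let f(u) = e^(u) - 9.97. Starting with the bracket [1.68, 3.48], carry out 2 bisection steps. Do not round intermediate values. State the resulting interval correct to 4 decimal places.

f(1.680000) = -4.604444, f(3.480000) = 22.489722 (opposite signs)
step 1: m = 2.580000, f(m) = 3.227138 > 0 → root in [1.680000, 2.580000]
step 2: m = 2.130000, f(m) = -1.555133 < 0 → root in [2.130000, 2.580000]

[2.1300, 2.5800]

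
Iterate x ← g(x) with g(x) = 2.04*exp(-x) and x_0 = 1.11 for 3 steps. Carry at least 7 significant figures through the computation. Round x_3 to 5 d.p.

0.71998

x_1 = g(1.110000) = 0.672300
x_2 = g(0.672300) = 1.041487
x_3 = g(1.041487) = 0.719976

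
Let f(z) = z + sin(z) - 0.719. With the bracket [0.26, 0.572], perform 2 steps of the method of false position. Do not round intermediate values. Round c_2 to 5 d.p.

False-position update: c = (a·f(b) − b·f(a))/(f(b) − f(a)); replace the endpoint whose sign matches f(c).
f(0.260000) = -0.201919, f(0.572000) = 0.394315
step 1: c = 0.365661, f(c) = 0.004228 > 0 → new bracket [0.260000, 0.365661]
step 2: c = 0.363494, f(c) = 0.000036 > 0 → new bracket [0.260000, 0.363494]

0.36349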